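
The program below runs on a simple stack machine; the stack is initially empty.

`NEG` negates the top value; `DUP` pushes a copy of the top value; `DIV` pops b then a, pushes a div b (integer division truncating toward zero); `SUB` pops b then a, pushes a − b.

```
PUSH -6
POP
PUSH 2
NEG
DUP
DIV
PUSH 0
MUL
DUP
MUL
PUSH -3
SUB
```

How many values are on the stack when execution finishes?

PUSH -6 -> [-6]
POP     -> []
PUSH 2  -> [2]
NEG     -> [-2]
DUP     -> [-2, -2]
DIV     -> [1]
PUSH 0  -> [1, 0]
MUL     -> [0]
DUP     -> [0, 0]
MUL     -> [0]
PUSH -3 -> [0, -3]
SUB     -> [3]

1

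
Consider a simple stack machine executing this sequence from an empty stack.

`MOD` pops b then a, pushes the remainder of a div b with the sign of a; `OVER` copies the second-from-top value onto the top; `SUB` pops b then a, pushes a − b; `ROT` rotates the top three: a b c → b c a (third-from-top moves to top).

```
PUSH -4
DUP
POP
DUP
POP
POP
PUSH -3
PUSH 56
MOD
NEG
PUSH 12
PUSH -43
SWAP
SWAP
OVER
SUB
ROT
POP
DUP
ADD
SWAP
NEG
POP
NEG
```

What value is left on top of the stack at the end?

110

PUSH -4  -> -4
DUP      -> -4 -4
POP      -> -4
DUP      -> -4 -4
POP      -> -4
POP      -> (empty)
PUSH -3  -> -3
PUSH 56  -> -3 56
MOD      -> -3
NEG      -> 3
PUSH 12  -> 3 12
PUSH -43 -> 3 12 -43
SWAP     -> 3 -43 12
SWAP     -> 3 12 -43
OVER     -> 3 12 -43 12
SUB      -> 3 12 -55
ROT      -> 12 -55 3
POP      -> 12 -55
DUP      -> 12 -55 -55
ADD      -> 12 -110
SWAP     -> -110 12
NEG      -> -110 -12
POP      -> -110
NEG      -> 110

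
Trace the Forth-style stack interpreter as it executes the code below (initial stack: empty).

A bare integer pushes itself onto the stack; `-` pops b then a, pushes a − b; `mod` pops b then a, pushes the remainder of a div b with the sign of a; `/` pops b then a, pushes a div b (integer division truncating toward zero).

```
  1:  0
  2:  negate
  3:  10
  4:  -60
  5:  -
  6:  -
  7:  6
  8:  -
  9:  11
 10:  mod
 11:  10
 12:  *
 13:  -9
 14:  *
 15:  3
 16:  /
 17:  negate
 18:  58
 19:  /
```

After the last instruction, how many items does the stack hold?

0       [0]
negate  [0]
10      [0, 10]
-60     [0, 10, -60]
-       [0, 70]
-       [-70]
6       [-70, 6]
-       [-76]
11      [-76, 11]
mod     [-10]
10      [-10, 10]
*       [-100]
-9      [-100, -9]
*       [900]
3       [900, 3]
/       [300]
negate  [-300]
58      [-300, 58]
/       [-5]

1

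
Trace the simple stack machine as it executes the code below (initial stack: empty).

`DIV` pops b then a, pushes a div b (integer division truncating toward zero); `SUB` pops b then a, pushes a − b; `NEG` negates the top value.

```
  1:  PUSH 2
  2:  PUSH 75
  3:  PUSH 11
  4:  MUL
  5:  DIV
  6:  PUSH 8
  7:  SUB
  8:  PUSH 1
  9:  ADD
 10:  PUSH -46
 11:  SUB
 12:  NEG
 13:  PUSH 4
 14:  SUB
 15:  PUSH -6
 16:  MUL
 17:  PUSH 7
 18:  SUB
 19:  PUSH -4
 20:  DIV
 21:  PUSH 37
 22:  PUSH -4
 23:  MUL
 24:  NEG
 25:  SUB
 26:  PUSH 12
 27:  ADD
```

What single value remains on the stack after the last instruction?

-198

PUSH 2    2
PUSH 75   2 75
PUSH 11   2 75 11
MUL       2 825
DIV       0
PUSH 8    0 8
SUB       -8
PUSH 1    -8 1
ADD       -7
PUSH -46  -7 -46
SUB       39
NEG       -39
PUSH 4    -39 4
SUB       -43
PUSH -6   -43 -6
MUL       258
PUSH 7    258 7
SUB       251
PUSH -4   251 -4
DIV       -62
PUSH 37   -62 37
PUSH -4   -62 37 -4
MUL       -62 -148
NEG       -62 148
SUB       -210
PUSH 12   -210 12
ADD       -198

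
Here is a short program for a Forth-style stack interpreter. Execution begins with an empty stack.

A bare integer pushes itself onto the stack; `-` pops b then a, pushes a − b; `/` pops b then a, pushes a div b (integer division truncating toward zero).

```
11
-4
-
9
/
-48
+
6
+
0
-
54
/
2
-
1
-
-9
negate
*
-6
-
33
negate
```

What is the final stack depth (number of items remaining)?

2

11     → 11
-4     → 11 -4
-      → 15
9      → 15 9
/      → 1
-48    → 1 -48
+      → -47
6      → -47 6
+      → -41
0      → -41 0
-      → -41
54     → -41 54
/      → 0
2      → 0 2
-      → -2
1      → -2 1
-      → -3
-9     → -3 -9
negate → -3 9
*      → -27
-6     → -27 -6
-      → -21
33     → -21 33
negate → -21 -33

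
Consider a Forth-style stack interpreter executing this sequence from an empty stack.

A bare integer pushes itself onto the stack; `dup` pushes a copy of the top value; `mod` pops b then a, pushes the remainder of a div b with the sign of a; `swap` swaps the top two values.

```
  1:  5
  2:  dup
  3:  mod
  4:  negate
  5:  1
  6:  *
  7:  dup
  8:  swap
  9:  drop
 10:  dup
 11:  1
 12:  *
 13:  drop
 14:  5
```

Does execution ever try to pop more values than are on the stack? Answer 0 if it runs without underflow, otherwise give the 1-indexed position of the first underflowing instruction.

5       [5]
dup     [5, 5]
mod     [0]
negate  [0]
1       [0, 1]
*       [0]
dup     [0, 0]
swap    [0, 0]
drop    [0]
dup     [0, 0]
1       [0, 0, 1]
*       [0, 0]
drop    [0]
5       [0, 5]

0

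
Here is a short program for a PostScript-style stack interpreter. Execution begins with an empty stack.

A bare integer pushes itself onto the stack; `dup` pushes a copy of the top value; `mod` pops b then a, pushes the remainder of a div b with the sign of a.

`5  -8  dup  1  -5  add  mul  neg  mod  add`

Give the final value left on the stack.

-3

5   → [5]
-8  → [5, -8]
dup → [5, -8, -8]
1   → [5, -8, -8, 1]
-5  → [5, -8, -8, 1, -5]
add → [5, -8, -8, -4]
mul → [5, -8, 32]
neg → [5, -8, -32]
mod → [5, -8]
add → [-3]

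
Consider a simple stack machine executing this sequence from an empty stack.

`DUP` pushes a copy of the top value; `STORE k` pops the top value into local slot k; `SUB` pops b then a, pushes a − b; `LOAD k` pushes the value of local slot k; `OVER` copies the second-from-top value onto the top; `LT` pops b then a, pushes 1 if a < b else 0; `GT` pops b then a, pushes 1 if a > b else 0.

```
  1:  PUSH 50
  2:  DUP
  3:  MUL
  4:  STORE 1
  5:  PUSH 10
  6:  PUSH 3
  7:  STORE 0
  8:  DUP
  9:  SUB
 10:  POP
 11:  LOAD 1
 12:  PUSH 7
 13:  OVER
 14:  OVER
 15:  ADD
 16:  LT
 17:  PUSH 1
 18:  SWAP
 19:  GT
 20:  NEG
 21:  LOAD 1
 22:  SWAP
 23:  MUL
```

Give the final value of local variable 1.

2500

PUSH 50 : [50]
DUP     : [50, 50]
MUL     : [2500]
STORE 1 : []
PUSH 10 : [10]
PUSH 3  : [10, 3]
STORE 0 : [10]
DUP     : [10, 10]
SUB     : [0]
POP     : []
LOAD 1  : [2500]
PUSH 7  : [2500, 7]
OVER    : [2500, 7, 2500]
OVER    : [2500, 7, 2500, 7]
ADD     : [2500, 7, 2507]
LT      : [2500, 1]
PUSH 1  : [2500, 1, 1]
SWAP    : [2500, 1, 1]
GT      : [2500, 0]
NEG     : [2500, 0]
LOAD 1  : [2500, 0, 2500]
SWAP    : [2500, 2500, 0]
MUL     : [2500, 0]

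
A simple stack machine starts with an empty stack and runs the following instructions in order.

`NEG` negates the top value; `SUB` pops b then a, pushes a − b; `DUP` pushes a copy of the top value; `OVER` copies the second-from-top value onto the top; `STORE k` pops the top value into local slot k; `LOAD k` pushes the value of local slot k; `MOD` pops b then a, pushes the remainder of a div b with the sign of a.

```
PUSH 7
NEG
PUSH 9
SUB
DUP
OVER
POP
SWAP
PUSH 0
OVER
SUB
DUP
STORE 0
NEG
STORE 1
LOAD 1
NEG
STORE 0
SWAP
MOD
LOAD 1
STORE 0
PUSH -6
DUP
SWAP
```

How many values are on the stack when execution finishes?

PUSH 7   [7]
NEG      [-7]
PUSH 9   [-7, 9]
SUB      [-16]
DUP      [-16, -16]
OVER     [-16, -16, -16]
POP      [-16, -16]
SWAP     [-16, -16]
PUSH 0   [-16, -16, 0]
OVER     [-16, -16, 0, -16]
SUB      [-16, -16, 16]
DUP      [-16, -16, 16, 16]
STORE 0  [-16, -16, 16]
NEG      [-16, -16, -16]
STORE 1  [-16, -16]
LOAD 1   [-16, -16, -16]
NEG      [-16, -16, 16]
STORE 0  [-16, -16]
SWAP     [-16, -16]
MOD      [0]
LOAD 1   [0, -16]
STORE 0  [0]
PUSH -6  [0, -6]
DUP      [0, -6, -6]
SWAP     [0, -6, -6]

3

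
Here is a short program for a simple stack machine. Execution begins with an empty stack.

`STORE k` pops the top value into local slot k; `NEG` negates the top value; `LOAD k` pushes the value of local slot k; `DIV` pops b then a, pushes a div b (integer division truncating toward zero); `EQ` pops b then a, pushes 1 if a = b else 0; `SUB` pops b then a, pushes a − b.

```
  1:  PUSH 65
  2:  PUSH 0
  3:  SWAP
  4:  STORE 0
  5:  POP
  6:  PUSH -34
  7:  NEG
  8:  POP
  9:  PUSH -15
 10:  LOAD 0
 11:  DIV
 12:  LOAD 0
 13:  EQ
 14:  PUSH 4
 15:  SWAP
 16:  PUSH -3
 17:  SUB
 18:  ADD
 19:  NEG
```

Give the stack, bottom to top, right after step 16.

PUSH 65  : 65
PUSH 0   : 65 0
SWAP     : 0 65
STORE 0  : 0
POP      : (empty)
PUSH -34 : -34
NEG      : 34
POP      : (empty)
PUSH -15 : -15
LOAD 0   : -15 65
DIV      : 0
LOAD 0   : 0 65
EQ       : 0
PUSH 4   : 0 4
SWAP     : 4 0
PUSH -3  : 4 0 -3

[4, 0, -3]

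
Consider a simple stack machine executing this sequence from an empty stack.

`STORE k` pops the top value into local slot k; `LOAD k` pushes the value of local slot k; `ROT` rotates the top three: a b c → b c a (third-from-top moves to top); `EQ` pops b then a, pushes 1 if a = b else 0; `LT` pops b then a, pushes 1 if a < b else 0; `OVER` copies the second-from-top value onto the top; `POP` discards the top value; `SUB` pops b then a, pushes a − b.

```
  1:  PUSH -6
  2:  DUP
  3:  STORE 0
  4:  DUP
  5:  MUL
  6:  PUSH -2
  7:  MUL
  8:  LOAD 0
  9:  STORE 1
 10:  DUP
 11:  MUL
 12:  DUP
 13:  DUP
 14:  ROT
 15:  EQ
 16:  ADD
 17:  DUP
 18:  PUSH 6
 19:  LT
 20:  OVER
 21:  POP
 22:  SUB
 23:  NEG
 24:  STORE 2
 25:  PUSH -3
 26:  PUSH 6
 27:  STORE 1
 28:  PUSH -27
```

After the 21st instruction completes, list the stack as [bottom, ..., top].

[5185, 0]

PUSH -6  -6
DUP      -6 -6
STORE 0  -6
DUP      -6 -6
MUL      36
PUSH -2  36 -2
MUL      -72
LOAD 0   -72 -6
STORE 1  -72
DUP      -72 -72
MUL      5184
DUP      5184 5184
DUP      5184 5184 5184
ROT      5184 5184 5184
EQ       5184 1
ADD      5185
DUP      5185 5185
PUSH 6   5185 5185 6
LT       5185 0
OVER     5185 0 5185
POP      5185 0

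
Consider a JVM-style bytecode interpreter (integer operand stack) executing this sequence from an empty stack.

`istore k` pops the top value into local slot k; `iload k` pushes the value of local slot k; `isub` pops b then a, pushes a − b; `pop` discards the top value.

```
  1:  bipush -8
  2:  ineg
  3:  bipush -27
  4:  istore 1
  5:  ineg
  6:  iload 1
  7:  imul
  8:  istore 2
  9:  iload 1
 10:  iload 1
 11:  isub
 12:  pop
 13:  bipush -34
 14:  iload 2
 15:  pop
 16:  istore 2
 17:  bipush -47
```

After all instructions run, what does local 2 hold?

-34

bipush -8   [-8]
ineg        [8]
bipush -27  [8, -27]
istore 1    [8]
ineg        [-8]
iload 1     [-8, -27]
imul        [216]
istore 2    []
iload 1     [-27]
iload 1     [-27, -27]
isub        [0]
pop         []
bipush -34  [-34]
iload 2     [-34, 216]
pop         [-34]
istore 2    []
bipush -47  [-47]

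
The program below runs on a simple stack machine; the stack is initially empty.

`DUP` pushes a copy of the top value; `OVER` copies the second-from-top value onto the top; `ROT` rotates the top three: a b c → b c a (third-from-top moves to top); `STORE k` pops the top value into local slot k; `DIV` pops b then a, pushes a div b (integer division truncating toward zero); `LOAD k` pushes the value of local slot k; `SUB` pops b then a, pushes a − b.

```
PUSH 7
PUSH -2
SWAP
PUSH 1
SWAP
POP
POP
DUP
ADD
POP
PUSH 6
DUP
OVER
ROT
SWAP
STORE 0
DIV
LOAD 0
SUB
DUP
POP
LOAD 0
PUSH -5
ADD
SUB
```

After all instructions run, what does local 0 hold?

PUSH 7  → 7
PUSH -2 → 7 -2
SWAP    → -2 7
PUSH 1  → -2 7 1
SWAP    → -2 1 7
POP     → -2 1
POP     → -2
DUP     → -2 -2
ADD     → -4
POP     → (empty)
PUSH 6  → 6
DUP     → 6 6
OVER    → 6 6 6
ROT     → 6 6 6
SWAP    → 6 6 6
STORE 0 → 6 6
DIV     → 1
LOAD 0  → 1 6
SUB     → -5
DUP     → -5 -5
POP     → -5
LOAD 0  → -5 6
PUSH -5 → -5 6 -5
ADD     → -5 1
SUB     → -6

6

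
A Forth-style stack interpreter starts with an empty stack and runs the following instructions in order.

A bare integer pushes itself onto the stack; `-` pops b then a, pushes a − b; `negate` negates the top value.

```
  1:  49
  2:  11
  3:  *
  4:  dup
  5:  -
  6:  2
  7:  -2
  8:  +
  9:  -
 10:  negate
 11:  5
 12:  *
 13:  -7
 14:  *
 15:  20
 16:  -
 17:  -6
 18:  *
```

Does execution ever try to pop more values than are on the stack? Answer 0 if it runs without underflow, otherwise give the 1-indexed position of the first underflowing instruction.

49      [49]
11      [49, 11]
*       [539]
dup     [539, 539]
-       [0]
2       [0, 2]
-2      [0, 2, -2]
+       [0, 0]
-       [0]
negate  [0]
5       [0, 5]
*       [0]
-7      [0, -7]
*       [0]
20      [0, 20]
-       [-20]
-6      [-20, -6]
*       [120]

0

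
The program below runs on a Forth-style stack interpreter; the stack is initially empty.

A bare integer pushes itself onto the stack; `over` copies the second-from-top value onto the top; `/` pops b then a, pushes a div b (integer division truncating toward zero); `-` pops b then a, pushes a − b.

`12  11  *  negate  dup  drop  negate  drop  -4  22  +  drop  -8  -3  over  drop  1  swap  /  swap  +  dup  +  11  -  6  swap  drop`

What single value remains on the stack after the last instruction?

6

12     : 12
11     : 12 11
*      : 132
negate : -132
dup    : -132 -132
drop   : -132
negate : 132
drop   : (empty)
-4     : -4
22     : -4 22
+      : 18
drop   : (empty)
-8     : -8
-3     : -8 -3
over   : -8 -3 -8
drop   : -8 -3
1      : -8 -3 1
swap   : -8 1 -3
/      : -8 0
swap   : 0 -8
+      : -8
dup    : -8 -8
+      : -16
11     : -16 11
-      : -27
6      : -27 6
swap   : 6 -27
drop   : 6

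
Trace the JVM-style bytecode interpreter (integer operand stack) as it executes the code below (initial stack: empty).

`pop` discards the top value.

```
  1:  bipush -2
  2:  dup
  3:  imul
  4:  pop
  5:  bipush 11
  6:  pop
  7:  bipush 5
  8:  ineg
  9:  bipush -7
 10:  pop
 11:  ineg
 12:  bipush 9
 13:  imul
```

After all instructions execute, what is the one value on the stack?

45

bipush -2 → [-2]
dup       → [-2, -2]
imul      → [4]
pop       → []
bipush 11 → [11]
pop       → []
bipush 5  → [5]
ineg      → [-5]
bipush -7 → [-5, -7]
pop       → [-5]
ineg      → [5]
bipush 9  → [5, 9]
imul      → [45]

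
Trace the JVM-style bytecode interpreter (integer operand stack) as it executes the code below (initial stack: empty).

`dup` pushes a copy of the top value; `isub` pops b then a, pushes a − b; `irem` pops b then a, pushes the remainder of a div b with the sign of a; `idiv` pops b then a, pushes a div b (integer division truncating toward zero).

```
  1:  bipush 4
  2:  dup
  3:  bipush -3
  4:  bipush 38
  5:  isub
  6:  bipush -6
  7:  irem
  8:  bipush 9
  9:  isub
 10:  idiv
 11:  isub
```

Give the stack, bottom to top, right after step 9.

[4, 4, -14]

bipush 4  : [4]
dup       : [4, 4]
bipush -3 : [4, 4, -3]
bipush 38 : [4, 4, -3, 38]
isub      : [4, 4, -41]
bipush -6 : [4, 4, -41, -6]
irem      : [4, 4, -5]
bipush 9  : [4, 4, -5, 9]
isub      : [4, 4, -14]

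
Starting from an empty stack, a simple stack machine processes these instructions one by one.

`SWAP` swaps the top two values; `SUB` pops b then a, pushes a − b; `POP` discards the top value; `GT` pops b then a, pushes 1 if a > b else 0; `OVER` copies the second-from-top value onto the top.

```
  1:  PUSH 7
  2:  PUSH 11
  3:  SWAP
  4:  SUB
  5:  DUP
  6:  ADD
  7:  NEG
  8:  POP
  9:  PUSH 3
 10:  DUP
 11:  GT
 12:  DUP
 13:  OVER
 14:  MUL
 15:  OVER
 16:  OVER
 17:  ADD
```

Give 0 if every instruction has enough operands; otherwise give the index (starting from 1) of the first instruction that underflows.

PUSH 7  → [7]
PUSH 11 → [7, 11]
SWAP    → [11, 7]
SUB     → [4]
DUP     → [4, 4]
ADD     → [8]
NEG     → [-8]
POP     → []
PUSH 3  → [3]
DUP     → [3, 3]
GT      → [0]
DUP     → [0, 0]
OVER    → [0, 0, 0]
MUL     → [0, 0]
OVER    → [0, 0, 0]
OVER    → [0, 0, 0, 0]
ADD     → [0, 0, 0]

0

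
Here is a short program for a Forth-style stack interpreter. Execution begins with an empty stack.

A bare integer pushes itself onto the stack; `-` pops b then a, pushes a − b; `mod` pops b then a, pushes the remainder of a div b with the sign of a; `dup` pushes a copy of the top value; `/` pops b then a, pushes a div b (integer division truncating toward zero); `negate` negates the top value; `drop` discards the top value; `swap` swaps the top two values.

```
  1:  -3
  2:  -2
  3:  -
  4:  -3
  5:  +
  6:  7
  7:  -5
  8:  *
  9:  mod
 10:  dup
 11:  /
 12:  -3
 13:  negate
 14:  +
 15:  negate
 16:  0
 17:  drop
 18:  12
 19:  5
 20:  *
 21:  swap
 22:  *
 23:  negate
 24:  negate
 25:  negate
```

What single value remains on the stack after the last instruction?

-3     : [-3]
-2     : [-3, -2]
-      : [-1]
-3     : [-1, -3]
+      : [-4]
7      : [-4, 7]
-5     : [-4, 7, -5]
*      : [-4, -35]
mod    : [-4]
dup    : [-4, -4]
/      : [1]
-3     : [1, -3]
negate : [1, 3]
+      : [4]
negate : [-4]
0      : [-4, 0]
drop   : [-4]
12     : [-4, 12]
5      : [-4, 12, 5]
*      : [-4, 60]
swap   : [60, -4]
*      : [-240]
negate : [240]
negate : [-240]
negate : [240]

240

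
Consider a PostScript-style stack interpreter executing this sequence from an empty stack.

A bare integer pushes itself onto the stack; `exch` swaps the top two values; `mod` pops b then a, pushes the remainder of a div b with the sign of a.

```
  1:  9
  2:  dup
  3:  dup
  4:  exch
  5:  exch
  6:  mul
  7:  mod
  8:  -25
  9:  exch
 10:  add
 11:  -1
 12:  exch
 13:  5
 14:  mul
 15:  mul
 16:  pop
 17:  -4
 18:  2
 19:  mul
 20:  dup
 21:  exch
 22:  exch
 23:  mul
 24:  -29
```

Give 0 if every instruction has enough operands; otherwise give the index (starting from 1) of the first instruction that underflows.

0

9    -> [9]
dup  -> [9, 9]
dup  -> [9, 9, 9]
exch -> [9, 9, 9]
exch -> [9, 9, 9]
mul  -> [9, 81]
mod  -> [9]
-25  -> [9, -25]
exch -> [-25, 9]
add  -> [-16]
-1   -> [-16, -1]
exch -> [-1, -16]
5    -> [-1, -16, 5]
mul  -> [-1, -80]
mul  -> [80]
pop  -> []
-4   -> [-4]
2    -> [-4, 2]
mul  -> [-8]
dup  -> [-8, -8]
exch -> [-8, -8]
exch -> [-8, -8]
mul  -> [64]
-29  -> [64, -29]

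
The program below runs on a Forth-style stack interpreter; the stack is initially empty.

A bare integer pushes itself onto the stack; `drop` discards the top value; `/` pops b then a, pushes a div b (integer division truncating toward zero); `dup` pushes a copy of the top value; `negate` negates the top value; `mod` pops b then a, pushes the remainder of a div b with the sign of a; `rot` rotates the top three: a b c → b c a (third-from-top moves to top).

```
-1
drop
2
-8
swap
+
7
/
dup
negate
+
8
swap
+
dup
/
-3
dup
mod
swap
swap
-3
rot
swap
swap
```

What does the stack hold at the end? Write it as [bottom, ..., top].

-1     -> [-1]
drop   -> []
2      -> [2]
-8     -> [2, -8]
swap   -> [-8, 2]
+      -> [-6]
7      -> [-6, 7]
/      -> [0]
dup    -> [0, 0]
negate -> [0, 0]
+      -> [0]
8      -> [0, 8]
swap   -> [8, 0]
+      -> [8]
dup    -> [8, 8]
/      -> [1]
-3     -> [1, -3]
dup    -> [1, -3, -3]
mod    -> [1, 0]
swap   -> [0, 1]
swap   -> [1, 0]
-3     -> [1, 0, -3]
rot    -> [0, -3, 1]
swap   -> [0, 1, -3]
swap   -> [0, -3, 1]

[0, -3, 1]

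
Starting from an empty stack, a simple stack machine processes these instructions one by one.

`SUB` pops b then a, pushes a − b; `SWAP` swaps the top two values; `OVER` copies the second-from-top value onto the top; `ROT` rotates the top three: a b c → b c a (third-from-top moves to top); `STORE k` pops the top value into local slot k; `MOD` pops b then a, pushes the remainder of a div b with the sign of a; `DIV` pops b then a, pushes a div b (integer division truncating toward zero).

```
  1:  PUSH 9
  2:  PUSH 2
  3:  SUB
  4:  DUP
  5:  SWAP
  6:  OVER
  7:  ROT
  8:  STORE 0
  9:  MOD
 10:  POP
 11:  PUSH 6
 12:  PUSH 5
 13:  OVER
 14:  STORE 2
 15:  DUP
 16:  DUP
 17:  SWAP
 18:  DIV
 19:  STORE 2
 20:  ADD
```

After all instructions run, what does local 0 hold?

7

PUSH 9   [9]
PUSH 2   [9, 2]
SUB      [7]
DUP      [7, 7]
SWAP     [7, 7]
OVER     [7, 7, 7]
ROT      [7, 7, 7]
STORE 0  [7, 7]
MOD      [0]
POP      []
PUSH 6   [6]
PUSH 5   [6, 5]
OVER     [6, 5, 6]
STORE 2  [6, 5]
DUP      [6, 5, 5]
DUP      [6, 5, 5, 5]
SWAP     [6, 5, 5, 5]
DIV      [6, 5, 1]
STORE 2  [6, 5]
ADD      [11]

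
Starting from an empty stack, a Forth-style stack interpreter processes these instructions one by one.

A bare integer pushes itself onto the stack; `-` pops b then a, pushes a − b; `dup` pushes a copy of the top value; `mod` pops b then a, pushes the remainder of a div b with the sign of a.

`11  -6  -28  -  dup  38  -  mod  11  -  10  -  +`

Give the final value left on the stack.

11   11
-6   11 -6
-28  11 -6 -28
-    11 22
dup  11 22 22
38   11 22 22 38
-    11 22 -16
mod  11 6
11   11 6 11
-    11 -5
10   11 -5 10
-    11 -15
+    -4

-4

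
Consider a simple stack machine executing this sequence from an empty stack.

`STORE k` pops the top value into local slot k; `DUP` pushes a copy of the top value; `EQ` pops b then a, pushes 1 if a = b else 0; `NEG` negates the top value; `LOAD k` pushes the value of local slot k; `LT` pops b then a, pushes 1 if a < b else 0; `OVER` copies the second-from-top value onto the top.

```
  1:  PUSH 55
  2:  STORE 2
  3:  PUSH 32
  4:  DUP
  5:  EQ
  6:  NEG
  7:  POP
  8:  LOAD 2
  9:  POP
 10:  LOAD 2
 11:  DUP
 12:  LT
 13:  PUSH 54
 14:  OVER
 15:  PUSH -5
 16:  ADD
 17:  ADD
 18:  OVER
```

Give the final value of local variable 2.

PUSH 55  55
STORE 2  (empty)
PUSH 32  32
DUP      32 32
EQ       1
NEG      -1
POP      (empty)
LOAD 2   55
POP      (empty)
LOAD 2   55
DUP      55 55
LT       0
PUSH 54  0 54
OVER     0 54 0
PUSH -5  0 54 0 -5
ADD      0 54 -5
ADD      0 49
OVER     0 49 0

55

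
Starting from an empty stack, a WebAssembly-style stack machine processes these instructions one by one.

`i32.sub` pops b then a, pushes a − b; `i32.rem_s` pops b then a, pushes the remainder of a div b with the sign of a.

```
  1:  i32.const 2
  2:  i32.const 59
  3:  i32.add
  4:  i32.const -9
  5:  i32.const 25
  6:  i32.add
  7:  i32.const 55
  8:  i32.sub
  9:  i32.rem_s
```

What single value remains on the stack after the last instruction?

22

i32.const 2  : [2]
i32.const 59 : [2, 59]
i32.add      : [61]
i32.const -9 : [61, -9]
i32.const 25 : [61, -9, 25]
i32.add      : [61, 16]
i32.const 55 : [61, 16, 55]
i32.sub      : [61, -39]
i32.rem_s    : [22]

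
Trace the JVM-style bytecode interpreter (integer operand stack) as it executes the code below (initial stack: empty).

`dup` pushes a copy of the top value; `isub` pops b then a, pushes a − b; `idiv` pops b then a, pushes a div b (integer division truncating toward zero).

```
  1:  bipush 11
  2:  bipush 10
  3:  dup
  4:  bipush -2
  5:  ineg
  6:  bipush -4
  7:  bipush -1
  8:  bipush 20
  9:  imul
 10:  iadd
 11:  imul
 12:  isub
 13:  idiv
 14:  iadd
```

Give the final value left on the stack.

11

bipush 11 → [11]
bipush 10 → [11, 10]
dup       → [11, 10, 10]
bipush -2 → [11, 10, 10, -2]
ineg      → [11, 10, 10, 2]
bipush -4 → [11, 10, 10, 2, -4]
bipush -1 → [11, 10, 10, 2, -4, -1]
bipush 20 → [11, 10, 10, 2, -4, -1, 20]
imul      → [11, 10, 10, 2, -4, -20]
iadd      → [11, 10, 10, 2, -24]
imul      → [11, 10, 10, -48]
isub      → [11, 10, 58]
idiv      → [11, 0]
iadd      → [11]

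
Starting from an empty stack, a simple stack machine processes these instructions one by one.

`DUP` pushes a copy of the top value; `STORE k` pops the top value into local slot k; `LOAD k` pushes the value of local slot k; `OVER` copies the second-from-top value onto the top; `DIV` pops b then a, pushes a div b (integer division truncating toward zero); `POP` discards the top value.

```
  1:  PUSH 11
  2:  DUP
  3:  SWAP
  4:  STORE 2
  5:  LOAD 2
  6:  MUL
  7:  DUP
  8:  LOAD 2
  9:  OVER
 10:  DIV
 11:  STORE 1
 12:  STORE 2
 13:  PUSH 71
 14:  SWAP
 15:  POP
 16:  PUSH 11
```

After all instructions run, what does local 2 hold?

PUSH 11 → [11]
DUP     → [11, 11]
SWAP    → [11, 11]
STORE 2 → [11]
LOAD 2  → [11, 11]
MUL     → [121]
DUP     → [121, 121]
LOAD 2  → [121, 121, 11]
OVER    → [121, 121, 11, 121]
DIV     → [121, 121, 0]
STORE 1 → [121, 121]
STORE 2 → [121]
PUSH 71 → [121, 71]
SWAP    → [71, 121]
POP     → [71]
PUSH 11 → [71, 11]

121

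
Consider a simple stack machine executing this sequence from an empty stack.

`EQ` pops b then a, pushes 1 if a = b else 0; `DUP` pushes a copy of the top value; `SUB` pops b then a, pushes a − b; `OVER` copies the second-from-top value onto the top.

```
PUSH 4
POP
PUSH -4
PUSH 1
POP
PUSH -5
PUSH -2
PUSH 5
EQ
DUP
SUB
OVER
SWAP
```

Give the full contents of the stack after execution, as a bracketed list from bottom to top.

[-4, -5, -5, 0]

PUSH 4  → 4
POP     → (empty)
PUSH -4 → -4
PUSH 1  → -4 1
POP     → -4
PUSH -5 → -4 -5
PUSH -2 → -4 -5 -2
PUSH 5  → -4 -5 -2 5
EQ      → -4 -5 0
DUP     → -4 -5 0 0
SUB     → -4 -5 0
OVER    → -4 -5 0 -5
SWAP    → -4 -5 -5 0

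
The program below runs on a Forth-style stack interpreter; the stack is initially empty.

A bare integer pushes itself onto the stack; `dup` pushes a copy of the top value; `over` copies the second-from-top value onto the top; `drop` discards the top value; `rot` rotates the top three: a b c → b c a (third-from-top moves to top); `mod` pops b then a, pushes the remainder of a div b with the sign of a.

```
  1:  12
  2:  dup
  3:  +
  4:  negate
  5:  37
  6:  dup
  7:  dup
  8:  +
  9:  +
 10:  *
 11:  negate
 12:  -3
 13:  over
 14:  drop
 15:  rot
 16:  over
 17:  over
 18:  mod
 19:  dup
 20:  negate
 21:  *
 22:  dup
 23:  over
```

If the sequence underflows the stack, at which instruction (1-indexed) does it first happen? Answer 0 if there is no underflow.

15

12     → 12
dup    → 12 12
+      → 24
negate → -24
37     → -24 37
dup    → -24 37 37
dup    → -24 37 37 37
+      → -24 37 74
+      → -24 111
*      → -2664
negate → 2664
-3     → 2664 -3
over   → 2664 -3 2664
drop   → 2664 -3
rot  — needs 3 operands, stack has 2 → underflow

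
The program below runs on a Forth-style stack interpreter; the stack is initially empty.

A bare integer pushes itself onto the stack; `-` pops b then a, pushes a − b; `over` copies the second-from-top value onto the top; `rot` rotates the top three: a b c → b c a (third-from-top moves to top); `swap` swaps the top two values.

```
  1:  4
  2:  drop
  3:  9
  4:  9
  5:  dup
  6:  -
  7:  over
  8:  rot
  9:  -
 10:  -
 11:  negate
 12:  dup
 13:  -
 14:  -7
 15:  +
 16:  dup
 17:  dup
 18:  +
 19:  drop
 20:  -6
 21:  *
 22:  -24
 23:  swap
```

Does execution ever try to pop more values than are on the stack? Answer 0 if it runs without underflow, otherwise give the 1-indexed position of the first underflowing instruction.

0

4      -> [4]
drop   -> []
9      -> [9]
9      -> [9, 9]
dup    -> [9, 9, 9]
-      -> [9, 0]
over   -> [9, 0, 9]
rot    -> [0, 9, 9]
-      -> [0, 0]
-      -> [0]
negate -> [0]
dup    -> [0, 0]
-      -> [0]
-7     -> [0, -7]
+      -> [-7]
dup    -> [-7, -7]
dup    -> [-7, -7, -7]
+      -> [-7, -14]
drop   -> [-7]
-6     -> [-7, -6]
*      -> [42]
-24    -> [42, -24]
swap   -> [-24, 42]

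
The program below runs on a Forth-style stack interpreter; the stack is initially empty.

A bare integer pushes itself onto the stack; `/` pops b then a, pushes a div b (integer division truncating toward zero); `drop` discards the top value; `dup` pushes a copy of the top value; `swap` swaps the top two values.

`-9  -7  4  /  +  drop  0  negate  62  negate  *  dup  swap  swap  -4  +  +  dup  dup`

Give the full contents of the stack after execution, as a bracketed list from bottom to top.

[-4, -4, -4]

-9     → -9
-7     → -9 -7
4      → -9 -7 4
/      → -9 -1
+      → -10
drop   → (empty)
0      → 0
negate → 0
62     → 0 62
negate → 0 -62
*      → 0
dup    → 0 0
swap   → 0 0
swap   → 0 0
-4     → 0 0 -4
+      → 0 -4
+      → -4
dup    → -4 -4
dup    → -4 -4 -4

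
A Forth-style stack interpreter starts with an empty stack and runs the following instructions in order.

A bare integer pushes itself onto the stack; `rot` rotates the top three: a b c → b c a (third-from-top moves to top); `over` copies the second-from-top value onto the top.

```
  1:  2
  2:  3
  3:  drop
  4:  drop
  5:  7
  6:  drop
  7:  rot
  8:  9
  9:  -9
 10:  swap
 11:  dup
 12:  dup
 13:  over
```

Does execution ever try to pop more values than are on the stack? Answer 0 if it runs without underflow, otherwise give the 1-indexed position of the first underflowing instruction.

2     [2]
3     [2, 3]
drop  [2]
drop  []
7     [7]
drop  []
rot  — needs 3 operands, stack has 0 → underflow

7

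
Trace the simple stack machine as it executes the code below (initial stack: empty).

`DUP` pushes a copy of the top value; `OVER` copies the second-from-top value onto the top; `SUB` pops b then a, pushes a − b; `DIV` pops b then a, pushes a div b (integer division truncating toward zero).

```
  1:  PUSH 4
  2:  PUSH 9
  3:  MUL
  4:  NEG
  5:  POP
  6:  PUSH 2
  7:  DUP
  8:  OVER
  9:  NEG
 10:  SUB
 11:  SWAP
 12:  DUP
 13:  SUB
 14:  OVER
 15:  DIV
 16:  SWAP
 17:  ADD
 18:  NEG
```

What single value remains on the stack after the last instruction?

-4

PUSH 4 : [4]
PUSH 9 : [4, 9]
MUL    : [36]
NEG    : [-36]
POP    : []
PUSH 2 : [2]
DUP    : [2, 2]
OVER   : [2, 2, 2]
NEG    : [2, 2, -2]
SUB    : [2, 4]
SWAP   : [4, 2]
DUP    : [4, 2, 2]
SUB    : [4, 0]
OVER   : [4, 0, 4]
DIV    : [4, 0]
SWAP   : [0, 4]
ADD    : [4]
NEG    : [-4]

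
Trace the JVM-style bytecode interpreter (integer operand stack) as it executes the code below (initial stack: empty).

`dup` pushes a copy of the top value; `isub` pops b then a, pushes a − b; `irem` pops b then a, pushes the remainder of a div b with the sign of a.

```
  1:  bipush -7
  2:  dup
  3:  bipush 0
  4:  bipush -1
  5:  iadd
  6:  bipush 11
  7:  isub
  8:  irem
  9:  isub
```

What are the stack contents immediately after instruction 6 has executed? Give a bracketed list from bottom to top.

bipush -7 : -7
dup       : -7 -7
bipush 0  : -7 -7 0
bipush -1 : -7 -7 0 -1
iadd      : -7 -7 -1
bipush 11 : -7 -7 -1 11

[-7, -7, -1, 11]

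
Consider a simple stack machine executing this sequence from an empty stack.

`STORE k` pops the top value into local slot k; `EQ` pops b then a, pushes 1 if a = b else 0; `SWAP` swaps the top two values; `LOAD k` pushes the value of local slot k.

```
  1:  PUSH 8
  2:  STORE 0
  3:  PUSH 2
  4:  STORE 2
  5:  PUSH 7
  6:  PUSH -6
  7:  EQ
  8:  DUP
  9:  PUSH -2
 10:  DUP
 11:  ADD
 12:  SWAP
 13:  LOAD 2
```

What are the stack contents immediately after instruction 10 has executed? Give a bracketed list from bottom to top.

PUSH 8  -> [8]
STORE 0 -> []
PUSH 2  -> [2]
STORE 2 -> []
PUSH 7  -> [7]
PUSH -6 -> [7, -6]
EQ      -> [0]
DUP     -> [0, 0]
PUSH -2 -> [0, 0, -2]
DUP     -> [0, 0, -2, -2]

[0, 0, -2, -2]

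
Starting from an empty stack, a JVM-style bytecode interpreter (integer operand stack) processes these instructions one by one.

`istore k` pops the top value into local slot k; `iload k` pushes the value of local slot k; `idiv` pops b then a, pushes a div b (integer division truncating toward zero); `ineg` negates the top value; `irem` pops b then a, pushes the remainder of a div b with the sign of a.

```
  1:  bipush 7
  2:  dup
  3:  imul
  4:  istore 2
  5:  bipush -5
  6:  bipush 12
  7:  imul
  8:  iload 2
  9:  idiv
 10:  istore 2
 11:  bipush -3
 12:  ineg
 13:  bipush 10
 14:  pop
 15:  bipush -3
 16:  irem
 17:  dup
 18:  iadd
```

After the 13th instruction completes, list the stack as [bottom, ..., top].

bipush 7  -> [7]
dup       -> [7, 7]
imul      -> [49]
istore 2  -> []
bipush -5 -> [-5]
bipush 12 -> [-5, 12]
imul      -> [-60]
iload 2   -> [-60, 49]
idiv      -> [-1]
istore 2  -> []
bipush -3 -> [-3]
ineg      -> [3]
bipush 10 -> [3, 10]

[3, 10]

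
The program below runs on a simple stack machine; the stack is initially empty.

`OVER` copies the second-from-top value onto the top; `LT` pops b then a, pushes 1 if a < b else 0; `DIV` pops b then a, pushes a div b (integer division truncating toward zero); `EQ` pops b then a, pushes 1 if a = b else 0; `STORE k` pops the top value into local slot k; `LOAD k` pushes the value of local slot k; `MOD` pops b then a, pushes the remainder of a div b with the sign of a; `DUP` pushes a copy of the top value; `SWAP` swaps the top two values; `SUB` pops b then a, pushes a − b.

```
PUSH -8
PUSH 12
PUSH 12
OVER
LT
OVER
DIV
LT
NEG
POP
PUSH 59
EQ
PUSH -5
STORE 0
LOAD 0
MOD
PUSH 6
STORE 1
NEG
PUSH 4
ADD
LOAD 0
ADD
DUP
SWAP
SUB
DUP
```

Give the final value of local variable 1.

6

PUSH -8 : -8
PUSH 12 : -8 12
PUSH 12 : -8 12 12
OVER    : -8 12 12 12
LT      : -8 12 0
OVER    : -8 12 0 12
DIV     : -8 12 0
LT      : -8 0
NEG     : -8 0
POP     : -8
PUSH 59 : -8 59
EQ      : 0
PUSH -5 : 0 -5
STORE 0 : 0
LOAD 0  : 0 -5
MOD     : 0
PUSH 6  : 0 6
STORE 1 : 0
NEG     : 0
PUSH 4  : 0 4
ADD     : 4
LOAD 0  : 4 -5
ADD     : -1
DUP     : -1 -1
SWAP    : -1 -1
SUB     : 0
DUP     : 0 0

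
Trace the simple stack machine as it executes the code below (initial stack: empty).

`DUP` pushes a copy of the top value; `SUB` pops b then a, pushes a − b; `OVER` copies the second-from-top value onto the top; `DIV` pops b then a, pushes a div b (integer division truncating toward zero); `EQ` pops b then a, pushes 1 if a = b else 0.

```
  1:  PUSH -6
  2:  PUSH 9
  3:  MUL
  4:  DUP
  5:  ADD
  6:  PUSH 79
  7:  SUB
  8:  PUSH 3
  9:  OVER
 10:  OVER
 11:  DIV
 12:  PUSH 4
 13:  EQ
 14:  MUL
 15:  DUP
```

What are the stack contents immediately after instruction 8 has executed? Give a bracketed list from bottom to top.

[-187, 3]

PUSH -6 -> -6
PUSH 9  -> -6 9
MUL     -> -54
DUP     -> -54 -54
ADD     -> -108
PUSH 79 -> -108 79
SUB     -> -187
PUSH 3  -> -187 3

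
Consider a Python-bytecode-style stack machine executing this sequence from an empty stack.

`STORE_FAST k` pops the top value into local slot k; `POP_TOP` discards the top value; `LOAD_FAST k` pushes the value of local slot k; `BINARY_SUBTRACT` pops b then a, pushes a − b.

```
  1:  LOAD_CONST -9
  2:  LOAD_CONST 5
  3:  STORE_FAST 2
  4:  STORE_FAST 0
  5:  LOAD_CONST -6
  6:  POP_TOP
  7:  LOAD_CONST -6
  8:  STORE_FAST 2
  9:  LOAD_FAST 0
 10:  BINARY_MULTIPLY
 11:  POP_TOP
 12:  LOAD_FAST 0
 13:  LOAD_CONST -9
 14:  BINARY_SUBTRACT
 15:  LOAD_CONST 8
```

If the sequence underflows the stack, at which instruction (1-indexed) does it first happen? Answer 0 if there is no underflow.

LOAD_CONST -9 : [-9]
LOAD_CONST 5  : [-9, 5]
STORE_FAST 2  : [-9]
STORE_FAST 0  : []
LOAD_CONST -6 : [-6]
POP_TOP       : []
LOAD_CONST -6 : [-6]
STORE_FAST 2  : []
LOAD_FAST 0   : [-9]
BINARY_MULTIPLY  — needs 2 operands, stack has 1 → underflow

10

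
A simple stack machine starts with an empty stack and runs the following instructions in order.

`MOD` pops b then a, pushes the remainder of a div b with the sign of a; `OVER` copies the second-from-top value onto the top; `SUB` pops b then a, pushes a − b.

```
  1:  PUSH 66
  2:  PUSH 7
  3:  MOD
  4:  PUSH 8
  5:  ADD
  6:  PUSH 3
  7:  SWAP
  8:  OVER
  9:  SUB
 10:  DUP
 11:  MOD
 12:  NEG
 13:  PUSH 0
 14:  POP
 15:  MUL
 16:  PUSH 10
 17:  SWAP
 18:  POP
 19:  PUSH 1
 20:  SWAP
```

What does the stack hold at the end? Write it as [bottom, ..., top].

[1, 10]

PUSH 66 -> [66]
PUSH 7  -> [66, 7]
MOD     -> [3]
PUSH 8  -> [3, 8]
ADD     -> [11]
PUSH 3  -> [11, 3]
SWAP    -> [3, 11]
OVER    -> [3, 11, 3]
SUB     -> [3, 8]
DUP     -> [3, 8, 8]
MOD     -> [3, 0]
NEG     -> [3, 0]
PUSH 0  -> [3, 0, 0]
POP     -> [3, 0]
MUL     -> [0]
PUSH 10 -> [0, 10]
SWAP    -> [10, 0]
POP     -> [10]
PUSH 1  -> [10, 1]
SWAP    -> [1, 10]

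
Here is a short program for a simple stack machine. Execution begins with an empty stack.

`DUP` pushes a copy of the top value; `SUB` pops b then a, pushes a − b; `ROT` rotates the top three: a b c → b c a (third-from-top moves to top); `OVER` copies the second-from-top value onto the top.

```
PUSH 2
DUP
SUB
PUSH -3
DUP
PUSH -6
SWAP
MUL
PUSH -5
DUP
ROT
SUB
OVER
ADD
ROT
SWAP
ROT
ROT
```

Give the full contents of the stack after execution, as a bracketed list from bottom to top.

[0, -28, -5, -3]

PUSH 2  -> [2]
DUP     -> [2, 2]
SUB     -> [0]
PUSH -3 -> [0, -3]
DUP     -> [0, -3, -3]
PUSH -6 -> [0, -3, -3, -6]
SWAP    -> [0, -3, -6, -3]
MUL     -> [0, -3, 18]
PUSH -5 -> [0, -3, 18, -5]
DUP     -> [0, -3, 18, -5, -5]
ROT     -> [0, -3, -5, -5, 18]
SUB     -> [0, -3, -5, -23]
OVER    -> [0, -3, -5, -23, -5]
ADD     -> [0, -3, -5, -28]
ROT     -> [0, -5, -28, -3]
SWAP    -> [0, -5, -3, -28]
ROT     -> [0, -3, -28, -5]
ROT     -> [0, -28, -5, -3]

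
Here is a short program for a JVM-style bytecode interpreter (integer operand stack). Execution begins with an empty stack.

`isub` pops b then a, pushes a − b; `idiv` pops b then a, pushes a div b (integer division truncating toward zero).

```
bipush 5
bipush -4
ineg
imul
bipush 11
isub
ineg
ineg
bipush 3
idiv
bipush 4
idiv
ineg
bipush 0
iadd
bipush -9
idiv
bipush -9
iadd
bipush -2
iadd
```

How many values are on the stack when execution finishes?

bipush 5   5
bipush -4  5 -4
ineg       5 4
imul       20
bipush 11  20 11
isub       9
ineg       -9
ineg       9
bipush 3   9 3
idiv       3
bipush 4   3 4
idiv       0
ineg       0
bipush 0   0 0
iadd       0
bipush -9  0 -9
idiv       0
bipush -9  0 -9
iadd       -9
bipush -2  -9 -2
iadd       -11

1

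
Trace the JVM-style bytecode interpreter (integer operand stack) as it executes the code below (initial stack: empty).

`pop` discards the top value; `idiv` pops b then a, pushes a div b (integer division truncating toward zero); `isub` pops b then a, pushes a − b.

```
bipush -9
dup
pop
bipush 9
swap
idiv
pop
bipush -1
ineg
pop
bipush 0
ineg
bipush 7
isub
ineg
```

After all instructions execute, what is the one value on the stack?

bipush -9  -9
dup        -9 -9
pop        -9
bipush 9   -9 9
swap       9 -9
idiv       -1
pop        (empty)
bipush -1  -1
ineg       1
pop        (empty)
bipush 0   0
ineg       0
bipush 7   0 7
isub       -7
ineg       7

7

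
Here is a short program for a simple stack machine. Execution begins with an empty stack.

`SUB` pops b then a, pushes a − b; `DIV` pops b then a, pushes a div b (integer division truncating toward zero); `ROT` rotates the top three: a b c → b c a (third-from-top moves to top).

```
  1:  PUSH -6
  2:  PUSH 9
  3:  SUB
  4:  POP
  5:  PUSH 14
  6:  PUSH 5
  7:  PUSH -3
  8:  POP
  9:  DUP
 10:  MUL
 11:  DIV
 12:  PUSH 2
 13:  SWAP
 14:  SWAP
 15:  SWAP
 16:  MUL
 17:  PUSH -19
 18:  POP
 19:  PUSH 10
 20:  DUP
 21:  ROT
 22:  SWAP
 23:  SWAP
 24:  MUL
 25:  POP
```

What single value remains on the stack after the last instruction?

PUSH -6   [-6]
PUSH 9    [-6, 9]
SUB       [-15]
POP       []
PUSH 14   [14]
PUSH 5    [14, 5]
PUSH -3   [14, 5, -3]
POP       [14, 5]
DUP       [14, 5, 5]
MUL       [14, 25]
DIV       [0]
PUSH 2    [0, 2]
SWAP      [2, 0]
SWAP      [0, 2]
SWAP      [2, 0]
MUL       [0]
PUSH -19  [0, -19]
POP       [0]
PUSH 10   [0, 10]
DUP       [0, 10, 10]
ROT       [10, 10, 0]
SWAP      [10, 0, 10]
SWAP      [10, 10, 0]
MUL       [10, 0]
POP       [10]

10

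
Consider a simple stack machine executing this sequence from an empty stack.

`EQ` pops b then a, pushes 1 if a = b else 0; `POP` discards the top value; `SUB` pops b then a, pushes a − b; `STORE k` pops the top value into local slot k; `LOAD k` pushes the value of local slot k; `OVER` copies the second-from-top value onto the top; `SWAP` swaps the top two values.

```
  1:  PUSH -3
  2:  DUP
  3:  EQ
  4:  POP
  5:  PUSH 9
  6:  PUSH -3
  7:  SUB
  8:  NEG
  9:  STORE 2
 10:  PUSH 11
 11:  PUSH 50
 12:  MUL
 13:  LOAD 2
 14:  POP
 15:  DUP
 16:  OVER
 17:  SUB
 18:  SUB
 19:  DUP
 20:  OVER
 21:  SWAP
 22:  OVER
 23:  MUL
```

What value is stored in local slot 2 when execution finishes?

-12

PUSH -3  [-3]
DUP      [-3, -3]
EQ       [1]
POP      []
PUSH 9   [9]
PUSH -3  [9, -3]
SUB      [12]
NEG      [-12]
STORE 2  []
PUSH 11  [11]
PUSH 50  [11, 50]
MUL      [550]
LOAD 2   [550, -12]
POP      [550]
DUP      [550, 550]
OVER     [550, 550, 550]
SUB      [550, 0]
SUB      [550]
DUP      [550, 550]
OVER     [550, 550, 550]
SWAP     [550, 550, 550]
OVER     [550, 550, 550, 550]
MUL      [550, 550, 302500]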